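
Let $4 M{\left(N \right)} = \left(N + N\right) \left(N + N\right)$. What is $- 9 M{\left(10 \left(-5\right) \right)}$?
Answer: $-22500$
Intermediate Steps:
$M{\left(N \right)} = N^{2}$ ($M{\left(N \right)} = \frac{\left(N + N\right) \left(N + N\right)}{4} = \frac{2 N 2 N}{4} = \frac{4 N^{2}}{4} = N^{2}$)
$- 9 M{\left(10 \left(-5\right) \right)} = - 9 \left(10 \left(-5\right)\right)^{2} = - 9 \left(-50\right)^{2} = \left(-9\right) 2500 = -22500$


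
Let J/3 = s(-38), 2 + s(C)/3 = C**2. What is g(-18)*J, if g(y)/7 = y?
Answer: -1635228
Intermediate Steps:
s(C) = -6 + 3*C**2
g(y) = 7*y
J = 12978 (J = 3*(-6 + 3*(-38)**2) = 3*(-6 + 3*1444) = 3*(-6 + 4332) = 3*4326 = 12978)
g(-18)*J = (7*(-18))*12978 = -126*12978 = -1635228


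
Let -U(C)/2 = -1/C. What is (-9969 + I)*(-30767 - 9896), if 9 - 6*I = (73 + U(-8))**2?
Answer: 14117664981/32 ≈ 4.4118e+8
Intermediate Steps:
U(C) = 2/C (U(C) = -(-2)/C = 2/C)
I = -28179/32 (I = 3/2 - (73 + 2/(-8))**2/6 = 3/2 - (73 + 2*(-1/8))**2/6 = 3/2 - (73 - 1/4)**2/6 = 3/2 - (291/4)**2/6 = 3/2 - 1/6*84681/16 = 3/2 - 28227/32 = -28179/32 ≈ -880.59)
(-9969 + I)*(-30767 - 9896) = (-9969 - 28179/32)*(-30767 - 9896) = -347187/32*(-40663) = 14117664981/32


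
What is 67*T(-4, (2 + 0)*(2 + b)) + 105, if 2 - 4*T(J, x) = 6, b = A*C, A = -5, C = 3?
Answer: 38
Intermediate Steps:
b = -15 (b = -5*3 = -15)
T(J, x) = -1 (T(J, x) = ½ - ¼*6 = ½ - 3/2 = -1)
67*T(-4, (2 + 0)*(2 + b)) + 105 = 67*(-1) + 105 = -67 + 105 = 38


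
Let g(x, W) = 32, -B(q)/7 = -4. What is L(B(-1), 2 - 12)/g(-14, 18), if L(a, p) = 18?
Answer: 9/16 ≈ 0.56250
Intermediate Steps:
B(q) = 28 (B(q) = -7*(-4) = 28)
L(B(-1), 2 - 12)/g(-14, 18) = 18/32 = 18*(1/32) = 9/16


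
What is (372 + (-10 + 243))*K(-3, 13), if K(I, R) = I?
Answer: -1815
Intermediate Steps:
(372 + (-10 + 243))*K(-3, 13) = (372 + (-10 + 243))*(-3) = (372 + 233)*(-3) = 605*(-3) = -1815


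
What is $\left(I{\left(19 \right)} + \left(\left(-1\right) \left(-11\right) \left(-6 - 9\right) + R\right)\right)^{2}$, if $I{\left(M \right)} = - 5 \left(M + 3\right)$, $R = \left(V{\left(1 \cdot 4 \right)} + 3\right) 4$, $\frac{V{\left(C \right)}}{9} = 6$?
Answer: $2209$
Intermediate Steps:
$V{\left(C \right)} = 54$ ($V{\left(C \right)} = 9 \cdot 6 = 54$)
$R = 228$ ($R = \left(54 + 3\right) 4 = 57 \cdot 4 = 228$)
$I{\left(M \right)} = -15 - 5 M$ ($I{\left(M \right)} = - 5 \left(3 + M\right) = -15 - 5 M$)
$\left(I{\left(19 \right)} + \left(\left(-1\right) \left(-11\right) \left(-6 - 9\right) + R\right)\right)^{2} = \left(\left(-15 - 95\right) + \left(\left(-1\right) \left(-11\right) \left(-6 - 9\right) + 228\right)\right)^{2} = \left(\left(-15 - 95\right) + \left(11 \left(-15\right) + 228\right)\right)^{2} = \left(-110 + \left(-165 + 228\right)\right)^{2} = \left(-110 + 63\right)^{2} = \left(-47\right)^{2} = 2209$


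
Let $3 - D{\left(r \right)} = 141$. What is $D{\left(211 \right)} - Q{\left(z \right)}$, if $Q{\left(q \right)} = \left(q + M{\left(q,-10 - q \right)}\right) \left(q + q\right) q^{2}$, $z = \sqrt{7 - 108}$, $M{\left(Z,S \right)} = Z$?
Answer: $-40942$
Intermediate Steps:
$D{\left(r \right)} = -138$ ($D{\left(r \right)} = 3 - 141 = -138$)
$z = i \sqrt{101}$ ($z = \sqrt{-101} = i \sqrt{101} \approx 10.05 i$)
$Q{\left(q \right)} = 4 q^{4}$ ($Q{\left(q \right)} = \left(q + q\right) \left(q + q\right) q^{2} = 2 q 2 q q^{2} = 4 q^{2} q^{2} = 4 q^{4}$)
$D{\left(211 \right)} - Q{\left(z \right)} = -138 - 4 \left(i \sqrt{101}\right)^{4} = -138 - 4 \cdot 10201 = -138 - 40804 = -40942$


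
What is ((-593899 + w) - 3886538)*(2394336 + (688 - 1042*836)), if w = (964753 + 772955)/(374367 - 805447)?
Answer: -28301222098695204/4145 ≈ -6.8278e+12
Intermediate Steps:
w = -434427/107770 (w = 1737708/(-431080) = 1737708*(-1/431080) = -434427/107770 ≈ -4.0311)
((-593899 + w) - 3886538)*(2394336 + (688 - 1042*836)) = ((-593899 - 434427/107770) - 3886538)*(2394336 + (688 - 1042*836)) = (-64004929657/107770 - 3886538)*(2394336 + (688 - 871112)) = -482857129917*(2394336 - 870424)/107770 = -482857129917/107770*1523912 = -28301222098695204/4145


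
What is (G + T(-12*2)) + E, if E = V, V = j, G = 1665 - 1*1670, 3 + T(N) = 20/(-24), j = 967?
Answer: 5749/6 ≈ 958.17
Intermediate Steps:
T(N) = -23/6 (T(N) = -3 + 20/(-24) = -3 + 20*(-1/24) = -3 - 5/6 = -23/6)
G = -5 (G = 1665 - 1670 = -5)
V = 967
E = 967
(G + T(-12*2)) + E = (-5 - 23/6) + 967 = -53/6 + 967 = 5749/6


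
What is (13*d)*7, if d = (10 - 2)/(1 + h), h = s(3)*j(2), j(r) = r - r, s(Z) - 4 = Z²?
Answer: 728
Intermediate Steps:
s(Z) = 4 + Z²
j(r) = 0
h = 0 (h = (4 + 3²)*0 = (4 + 9)*0 = 13*0 = 0)
d = 8 (d = (10 - 2)/(1 + 0) = 8/1 = 8*1 = 8)
(13*d)*7 = (13*8)*7 = 104*7 = 728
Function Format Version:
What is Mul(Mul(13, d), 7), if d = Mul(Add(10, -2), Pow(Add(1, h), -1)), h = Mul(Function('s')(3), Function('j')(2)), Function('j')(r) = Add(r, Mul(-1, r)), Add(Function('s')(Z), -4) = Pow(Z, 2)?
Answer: 728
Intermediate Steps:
Function('s')(Z) = Add(4, Pow(Z, 2))
Function('j')(r) = 0
h = 0 (h = Mul(Add(4, Pow(3, 2)), 0) = Mul(Add(4, 9), 0) = Mul(13, 0) = 0)
d = 8 (d = Mul(Add(10, -2), Pow(Add(1, 0), -1)) = Mul(8, Pow(1, -1)) = Mul(8, 1) = 8)
Mul(Mul(13, d), 7) = Mul(Mul(13, 8), 7) = Mul(104, 7) = 728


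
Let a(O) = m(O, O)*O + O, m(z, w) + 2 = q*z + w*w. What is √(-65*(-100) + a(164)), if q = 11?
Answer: 4*√294571 ≈ 2171.0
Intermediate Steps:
m(z, w) = -2 + w² + 11*z (m(z, w) = -2 + (11*z + w*w) = -2 + (11*z + w²) = -2 + (w² + 11*z) = -2 + w² + 11*z)
a(O) = O + O*(-2 + O² + 11*O) (a(O) = (-2 + O² + 11*O)*O + O = O*(-2 + O² + 11*O) + O = O + O*(-2 + O² + 11*O))
√(-65*(-100) + a(164)) = √(-65*(-100) + 164*(-1 + 164² + 11*164)) = √(6500 + 164*(-1 + 26896 + 1804)) = √(6500 + 164*28699) = √(6500 + 4706636) = √4713136 = 4*√294571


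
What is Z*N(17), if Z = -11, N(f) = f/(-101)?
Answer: 187/101 ≈ 1.8515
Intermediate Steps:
N(f) = -f/101 (N(f) = f*(-1/101) = -f/101)
Z*N(17) = -(-11)*17/101 = -11*(-17/101) = 187/101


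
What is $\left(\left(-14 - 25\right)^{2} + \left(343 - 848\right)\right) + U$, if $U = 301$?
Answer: $1317$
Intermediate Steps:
$\left(\left(-14 - 25\right)^{2} + \left(343 - 848\right)\right) + U = \left(\left(-14 - 25\right)^{2} + \left(343 - 848\right)\right) + 301 = \left(\left(-39\right)^{2} + \left(343 - 848\right)\right) + 301 = \left(1521 - 505\right) + 301 = 1016 + 301 = 1317$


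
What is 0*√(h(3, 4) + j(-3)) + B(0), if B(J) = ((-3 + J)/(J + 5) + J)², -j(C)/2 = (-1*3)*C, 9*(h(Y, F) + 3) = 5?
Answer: 9/25 ≈ 0.36000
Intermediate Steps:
h(Y, F) = -22/9 (h(Y, F) = -3 + (⅑)*5 = -3 + 5/9 = -22/9)
j(C) = 6*C (j(C) = -2*(-1*3)*C = -(-6)*C = 6*C)
B(J) = (J + (-3 + J)/(5 + J))² (B(J) = ((-3 + J)/(5 + J) + J)² = (J + (-3 + J)/(5 + J))²)
0*√(h(3, 4) + j(-3)) + B(0) = 0*√(-22/9 + 6*(-3)) + (-3 + 0² + 6*0)²/(5 + 0)² = 0*√(-22/9 - 18) + (-3 + 0 + 0)²/5² = 0*√(-184/9) + (1/25)*(-3)² = 0*(2*I*√46/3) + (1/25)*9 = 0 + 9/25 = 9/25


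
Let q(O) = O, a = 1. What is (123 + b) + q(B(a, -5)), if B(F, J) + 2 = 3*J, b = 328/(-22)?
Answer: 1002/11 ≈ 91.091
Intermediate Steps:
b = -164/11 (b = 328*(-1/22) = -164/11 ≈ -14.909)
B(F, J) = -2 + 3*J
(123 + b) + q(B(a, -5)) = (123 - 164/11) + (-2 + 3*(-5)) = 1189/11 + (-2 - 15) = 1189/11 - 17 = 1002/11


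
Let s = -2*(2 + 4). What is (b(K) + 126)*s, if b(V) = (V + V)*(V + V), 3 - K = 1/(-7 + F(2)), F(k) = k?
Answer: -50088/25 ≈ -2003.5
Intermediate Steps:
s = -12 (s = -2*6 = -12)
K = 16/5 (K = 3 - 1/(-7 + 2) = 3 - 1/(-5) = 3 - 1*(-⅕) = 3 + ⅕ = 16/5 ≈ 3.2000)
b(V) = 4*V² (b(V) = (2*V)*(2*V) = 4*V²)
(b(K) + 126)*s = (4*(16/5)² + 126)*(-12) = (4*(256/25) + 126)*(-12) = (1024/25 + 126)*(-12) = (4174/25)*(-12) = -50088/25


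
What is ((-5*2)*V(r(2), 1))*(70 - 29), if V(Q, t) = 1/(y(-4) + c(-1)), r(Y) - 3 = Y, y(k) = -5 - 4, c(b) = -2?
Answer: 410/11 ≈ 37.273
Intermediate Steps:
y(k) = -9
r(Y) = 3 + Y
V(Q, t) = -1/11 (V(Q, t) = 1/(-9 - 2) = 1/(-11) = -1/11)
((-5*2)*V(r(2), 1))*(70 - 29) = (-5*2*(-1/11))*(70 - 29) = -10*(-1/11)*41 = (10/11)*41 = 410/11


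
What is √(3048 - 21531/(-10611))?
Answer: √4239665529/1179 ≈ 55.227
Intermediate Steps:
√(3048 - 21531/(-10611)) = √(3048 - 21531*(-1/10611)) = √(3048 + 7177/3537) = √(10787953/3537) = √4239665529/1179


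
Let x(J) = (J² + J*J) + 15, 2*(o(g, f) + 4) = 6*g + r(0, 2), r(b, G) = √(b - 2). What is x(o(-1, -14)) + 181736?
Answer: 181848 - 14*I*√2 ≈ 1.8185e+5 - 19.799*I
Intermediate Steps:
r(b, G) = √(-2 + b)
o(g, f) = -4 + 3*g + I*√2/2 (o(g, f) = -4 + (6*g + √(-2 + 0))/2 = -4 + (6*g + √(-2))/2 = -4 + (6*g + I*√2)/2 = -4 + (3*g + I*√2/2) = -4 + 3*g + I*√2/2)
x(J) = 15 + 2*J² (x(J) = (J² + J²) + 15 = 2*J² + 15 = 15 + 2*J²)
x(o(-1, -14)) + 181736 = (15 + 2*(-4 + 3*(-1) + I*√2/2)²) + 181736 = (15 + 2*(-4 - 3 + I*√2/2)²) + 181736 = (15 + 2*(-7 + I*√2/2)²) + 181736 = 181751 + 2*(-7 + I*√2/2)²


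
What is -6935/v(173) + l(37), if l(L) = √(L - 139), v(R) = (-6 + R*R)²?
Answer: -6935/895385929 + I*√102 ≈ -7.7453e-6 + 10.1*I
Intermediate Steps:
v(R) = (-6 + R²)²
l(L) = √(-139 + L)
-6935/v(173) + l(37) = -6935/(-6 + 173²)² + √(-139 + 37) = -6935/(-6 + 29929)² + √(-102) = -6935/(29923²) + I*√102 = -6935/895385929 + I*√102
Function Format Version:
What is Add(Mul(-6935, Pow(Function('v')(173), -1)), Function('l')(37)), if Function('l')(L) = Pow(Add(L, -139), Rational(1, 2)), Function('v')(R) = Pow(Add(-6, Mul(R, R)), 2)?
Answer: Add(Rational(-6935, 895385929), Mul(I, Pow(102, Rational(1, 2)))) ≈ Add(-7.7453e-6, Mul(10.100, I))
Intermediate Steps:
Function('v')(R) = Pow(Add(-6, Pow(R, 2)), 2)
Function('l')(L) = Pow(Add(-139, L), Rational(1, 2))
Add(Mul(-6935, Pow(Function('v')(173), -1)), Function('l')(37)) = Add(Mul(-6935, Pow(Pow(Add(-6, Pow(173, 2)), 2), -1)), Pow(Add(-139, 37), Rational(1, 2))) = Add(Mul(-6935, Pow(Pow(Add(-6, 29929), 2), -1)), Pow(-102, Rational(1, 2))) = Add(Mul(-6935, Pow(Pow(29923, 2), -1)), Mul(I, Pow(102, Rational(1, 2)))) = Add(Mul(-6935, Pow(895385929, -1)), Mul(I, Pow(102, Rational(1, 2)))) = Add(Mul(-6935, Rational(1, 895385929)), Mul(I, Pow(102, Rational(1, 2)))) = Add(Rational(-6935, 895385929), Mul(I, Pow(102, Rational(1, 2))))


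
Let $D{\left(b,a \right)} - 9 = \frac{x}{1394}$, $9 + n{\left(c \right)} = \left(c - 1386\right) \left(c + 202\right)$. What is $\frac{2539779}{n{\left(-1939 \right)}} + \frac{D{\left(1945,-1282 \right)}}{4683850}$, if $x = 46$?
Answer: $\frac{1381918206574381}{3142500079961700} \approx 0.43975$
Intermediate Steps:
$n{\left(c \right)} = -9 + \left(-1386 + c\right) \left(202 + c\right)$ ($n{\left(c \right)} = -9 + \left(c - 1386\right) \left(c + 202\right) = -9 + \left(-1386 + c\right) \left(202 + c\right)$)
$D{\left(b,a \right)} = \frac{6296}{697}$ ($D{\left(b,a \right)} = 9 + \frac{46}{1394} = 9 + 46 \cdot \frac{1}{1394} = 9 + \frac{23}{697} = \frac{6296}{697}$)
$\frac{2539779}{n{\left(-1939 \right)}} + \frac{D{\left(1945,-1282 \right)}}{4683850} = \frac{2539779}{-279981 + \left(-1939\right)^{2} - -2295776} + \frac{6296}{697 \cdot 4683850} = \frac{2539779}{-279981 + 3759721 + 2295776} + \frac{6296}{697} \cdot \frac{1}{4683850} = \frac{2539779}{5775516} + \frac{3148}{1632321725} = 2539779 \cdot \frac{1}{5775516} + \frac{3148}{1632321725} = \frac{846593}{1925172} + \frac{3148}{1632321725} = \frac{1381918206574381}{3142500079961700}$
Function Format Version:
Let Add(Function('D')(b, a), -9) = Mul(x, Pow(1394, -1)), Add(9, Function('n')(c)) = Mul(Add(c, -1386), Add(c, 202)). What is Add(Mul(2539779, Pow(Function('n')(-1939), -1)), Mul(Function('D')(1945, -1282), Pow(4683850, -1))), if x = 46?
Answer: Rational(1381918206574381, 3142500079961700) ≈ 0.43975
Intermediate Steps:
Function('n')(c) = Add(-9, Mul(Add(-1386, c), Add(202, c))) (Function('n')(c) = Add(-9, Mul(Add(c, -1386), Add(c, 202))) = Add(-9, Mul(Add(-1386, c), Add(202, c))))
Function('D')(b, a) = Rational(6296, 697) (Function('D')(b, a) = Add(9, Mul(46, Pow(1394, -1))) = Add(9, Mul(46, Rational(1, 1394))) = Add(9, Rational(23, 697)) = Rational(6296, 697))
Add(Mul(2539779, Pow(Function('n')(-1939), -1)), Mul(Function('D')(1945, -1282), Pow(4683850, -1))) = Add(Mul(2539779, Pow(Add(-279981, Pow(-1939, 2), Mul(-1184, -1939)), -1)), Mul(Rational(6296, 697), Pow(4683850, -1))) = Add(Mul(2539779, Pow(Add(-279981, 3759721, 2295776), -1)), Mul(Rational(6296, 697), Rational(1, 4683850))) = Add(Mul(2539779, Pow(5775516, -1)), Rational(3148, 1632321725)) = Add(Mul(2539779, Rational(1, 5775516)), Rational(3148, 1632321725)) = Add(Rational(846593, 1925172), Rational(3148, 1632321725)) = Rational(1381918206574381, 3142500079961700)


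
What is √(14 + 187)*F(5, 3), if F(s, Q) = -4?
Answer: -4*√201 ≈ -56.710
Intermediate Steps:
√(14 + 187)*F(5, 3) = √(14 + 187)*(-4) = √201*(-4) = -4*√201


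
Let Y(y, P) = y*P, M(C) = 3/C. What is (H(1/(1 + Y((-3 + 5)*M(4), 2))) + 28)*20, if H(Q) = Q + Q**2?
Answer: 2265/4 ≈ 566.25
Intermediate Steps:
Y(y, P) = P*y
(H(1/(1 + Y((-3 + 5)*M(4), 2))) + 28)*20 = ((1 + 1/(1 + 2*((-3 + 5)*(3/4))))/(1 + 2*((-3 + 5)*(3/4))) + 28)*20 = ((1 + 1/(1 + 2*(2*(3*(1/4)))))/(1 + 2*(2*(3*(1/4)))) + 28)*20 = ((1 + 1/(1 + 2*(2*(3/4))))/(1 + 2*(2*(3/4))) + 28)*20 = ((1 + 1/(1 + 2*(3/2)))/(1 + 2*(3/2)) + 28)*20 = ((1 + 1/(1 + 3))/(1 + 3) + 28)*20 = ((1 + 1/4)/4 + 28)*20 = ((1/4)*(5/4) + 28)*20 = (5/16 + 28)*20 = (453/16)*20 = 2265/4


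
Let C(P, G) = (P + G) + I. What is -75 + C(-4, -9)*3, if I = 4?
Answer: -102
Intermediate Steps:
C(P, G) = 4 + G + P (C(P, G) = (P + G) + 4 = (G + P) + 4 = 4 + G + P)
-75 + C(-4, -9)*3 = -75 + (4 - 9 - 4)*3 = -75 - 9*3 = -75 - 27 = -102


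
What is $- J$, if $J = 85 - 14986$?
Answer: $14901$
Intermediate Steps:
$J = -14901$ ($J = 85 - 14986 = -14901$)
$- J = \left(-1\right) \left(-14901\right) = 14901$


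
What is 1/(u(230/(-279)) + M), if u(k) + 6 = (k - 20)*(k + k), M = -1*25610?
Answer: -77841/1991302456 ≈ -3.9091e-5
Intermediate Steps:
M = -25610
u(k) = -6 + 2*k*(-20 + k) (u(k) = -6 + (k - 20)*(k + k) = -6 + (-20 + k)*(2*k) = -6 + 2*k*(-20 + k))
1/(u(230/(-279)) + M) = 1/((-6 - 9200/(-279) + 2*(230/(-279))²) - 25610) = 1/((-6 - 9200*(-1)/279 + 2*(230*(-1/279))²) - 25610) = 1/((-6 - 40*(-230/279) + 2*(-230/279)²) - 25610) = 1/((-6 + 9200/279 + 2*(52900/77841)) - 25610) = 1/((-6 + 9200/279 + 105800/77841) - 25610) = 1/(2205554/77841 - 25610) = 1/(-1991302456/77841) = -77841/1991302456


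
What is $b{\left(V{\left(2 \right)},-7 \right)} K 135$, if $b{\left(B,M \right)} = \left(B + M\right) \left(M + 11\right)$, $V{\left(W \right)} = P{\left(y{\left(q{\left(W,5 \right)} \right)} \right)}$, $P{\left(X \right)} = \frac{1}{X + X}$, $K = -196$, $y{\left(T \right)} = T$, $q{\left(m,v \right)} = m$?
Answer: $714420$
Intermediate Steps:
$P{\left(X \right)} = \frac{1}{2 X}$
$V{\left(W \right)} = \frac{1}{2 W}$
$b{\left(B,M \right)} = \left(11 + M\right) \left(B + M\right)$ ($b{\left(B,M \right)} = \left(B + M\right) \left(11 + M\right) = \left(11 + M\right) \left(B + M\right)$)
$b{\left(V{\left(2 \right)},-7 \right)} K 135 = \left(\left(-7\right)^{2} + 11 \frac{1}{2 \cdot 2} + 11 \left(-7\right) + \frac{1}{2 \cdot 2} \left(-7\right)\right) \left(-196\right) 135 = \left(49 + 11 \cdot \frac{1}{2} \cdot \frac{1}{2} - 77 + \frac{1}{2} \cdot \frac{1}{2} \left(-7\right)\right) \left(-196\right) 135 = \left(49 + 11 \cdot \frac{1}{4} - 77 + \frac{1}{4} \left(-7\right)\right) \left(-196\right) 135 = \left(49 + \frac{11}{4} - 77 - \frac{7}{4}\right) \left(-196\right) 135 = \left(-27\right) \left(-196\right) 135 = 5292 \cdot 135 = 714420$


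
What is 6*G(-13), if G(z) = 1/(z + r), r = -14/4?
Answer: -4/11 ≈ -0.36364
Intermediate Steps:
r = -7/2 (r = -14*¼ = -7/2 ≈ -3.5000)
G(z) = 1/(-7/2 + z) (G(z) = 1/(z - 7/2) = 1/(-7/2 + z))
6*G(-13) = 6*(2/(-7 + 2*(-13))) = 6*(2/(-7 - 26)) = 6*(2/(-33)) = 6*(2*(-1/33)) = 6*(-2/33) = -4/11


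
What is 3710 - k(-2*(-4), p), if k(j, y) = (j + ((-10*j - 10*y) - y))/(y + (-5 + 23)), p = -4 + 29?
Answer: 159877/43 ≈ 3718.1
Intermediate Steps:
p = 25
k(j, y) = (-11*y - 9*j)/(18 + y) (k(j, y) = (j + (-11*y - 10*j))/(y + 18) = (-11*y - 9*j)/(18 + y))
3710 - k(-2*(-4), p) = 3710 - (-11*25 - (-18)*(-4))/(18 + 25) = 3710 - (-275 - 9*8)/43 = 3710 - (-275 - 72)/43 = 3710 - (-347)/43 = 3710 - 1*(-347/43) = 3710 + 347/43 = 159877/43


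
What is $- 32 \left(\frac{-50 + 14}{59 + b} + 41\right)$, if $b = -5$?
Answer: $- \frac{3872}{3} \approx -1290.7$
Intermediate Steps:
$- 32 \left(\frac{-50 + 14}{59 + b} + 41\right) = - 32 \left(\frac{-50 + 14}{59 - 5} + 41\right) = - 32 \left(- \frac{36}{54} + 41\right) = - 32 \left(\left(-36\right) \frac{1}{54} + 41\right) = - 32 \left(- \frac{2}{3} + 41\right) = \left(-32\right) \frac{121}{3} = - \frac{3872}{3}$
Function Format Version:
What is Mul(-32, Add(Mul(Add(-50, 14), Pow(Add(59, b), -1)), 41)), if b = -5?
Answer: Rational(-3872, 3) ≈ -1290.7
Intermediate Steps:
Mul(-32, Add(Mul(Add(-50, 14), Pow(Add(59, b), -1)), 41)) = Mul(-32, Add(Mul(Add(-50, 14), Pow(Add(59, -5), -1)), 41)) = Mul(-32, Add(Mul(-36, Pow(54, -1)), 41)) = Mul(-32, Add(Mul(-36, Rational(1, 54)), 41)) = Mul(-32, Add(Rational(-2, 3), 41)) = Mul(-32, Rational(121, 3)) = Rational(-3872, 3)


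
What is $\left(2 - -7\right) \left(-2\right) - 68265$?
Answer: $-68283$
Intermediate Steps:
$\left(2 - -7\right) \left(-2\right) - 68265 = \left(2 + 7\right) \left(-2\right) - 68265 = 9 \left(-2\right) - 68265 = -18 - 68265 = -68283$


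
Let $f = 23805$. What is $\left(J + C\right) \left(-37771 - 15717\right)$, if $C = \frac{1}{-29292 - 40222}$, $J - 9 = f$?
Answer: $- \frac{44272188627880}{34757} \approx -1.2738 \cdot 10^{9}$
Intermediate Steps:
$J = 23814$ ($J = 9 + 23805 = 23814$)
$C = - \frac{1}{69514}$ ($C = \frac{1}{-69514} = - \frac{1}{69514} \approx -1.4386 \cdot 10^{-5}$)
$\left(J + C\right) \left(-37771 - 15717\right) = \left(23814 - \frac{1}{69514}\right) \left(-37771 - 15717\right) = \frac{1655406395}{69514} \left(-53488\right) = - \frac{44272188627880}{34757}$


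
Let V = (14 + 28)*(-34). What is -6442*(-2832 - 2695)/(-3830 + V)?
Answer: -17802467/2629 ≈ -6771.6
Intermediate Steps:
V = -1428 (V = 42*(-34) = -1428)
-6442*(-2832 - 2695)/(-3830 + V) = -6442*(-2832 - 2695)/(-3830 - 1428) = -6442/((-5258/(-5527))) = -6442/((-5258*(-1/5527))) = -6442/5258/5527 = -6442*5527/5258 = -17802467/2629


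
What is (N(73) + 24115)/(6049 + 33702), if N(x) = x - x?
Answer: 24115/39751 ≈ 0.60665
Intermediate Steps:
N(x) = 0
(N(73) + 24115)/(6049 + 33702) = (0 + 24115)/(6049 + 33702) = 24115/39751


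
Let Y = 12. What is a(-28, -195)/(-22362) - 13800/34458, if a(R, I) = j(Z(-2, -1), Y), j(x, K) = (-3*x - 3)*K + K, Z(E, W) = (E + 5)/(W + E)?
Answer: -8583586/21404161 ≈ -0.40102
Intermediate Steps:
Z(E, W) = (5 + E)/(E + W)
j(x, K) = K + K*(-3 - 3*x) (j(x, K) = (-3 - 3*x)*K + K = K*(-3 - 3*x) + K = K + K*(-3 - 3*x))
a(R, I) = 12 (a(R, I) = -1*12*(2 + 3*((5 - 2)/(-2 - 1))) = -1*12*(2 + 3*(3/(-3))) = -1*12*(2 + 3*(-⅓*3)) = -1*12*(2 + 3*(-1)) = -1*12*(2 - 3) = -1*12*(-1) = 12)
a(-28, -195)/(-22362) - 13800/34458 = 12/(-22362) - 13800/34458 = 12*(-1/22362) - 13800*1/34458 = -2/3727 - 2300/5743 = -8583586/21404161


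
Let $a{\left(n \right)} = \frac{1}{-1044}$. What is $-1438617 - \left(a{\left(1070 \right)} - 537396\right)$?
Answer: $- \frac{940874723}{1044} \approx -9.0122 \cdot 10^{5}$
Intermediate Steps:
$a{\left(n \right)} = - \frac{1}{1044}$
$-1438617 - \left(a{\left(1070 \right)} - 537396\right) = -1438617 - \left(- \frac{1}{1044} - 537396\right) = -1438617 - - \frac{561041425}{1044} = -1438617 + \frac{561041425}{1044} = - \frac{940874723}{1044}$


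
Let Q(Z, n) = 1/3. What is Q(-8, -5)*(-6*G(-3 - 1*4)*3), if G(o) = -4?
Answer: 24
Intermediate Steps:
Q(Z, n) = 1/3
Q(-8, -5)*(-6*G(-3 - 1*4)*3) = (-6*(-4)*3)/3 = (24*3)/3 = (1/3)*72 = 24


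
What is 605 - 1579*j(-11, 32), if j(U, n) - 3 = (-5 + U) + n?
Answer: -29396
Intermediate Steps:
j(U, n) = -2 + U + n (j(U, n) = 3 + ((-5 + U) + n) = 3 + (-5 + U + n) = -2 + U + n)
605 - 1579*j(-11, 32) = 605 - 1579*(-2 - 11 + 32) = 605 - 1579*19 = 605 - 30001 = -29396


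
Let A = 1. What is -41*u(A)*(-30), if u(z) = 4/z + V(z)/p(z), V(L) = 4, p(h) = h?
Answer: 9840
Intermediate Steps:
u(z) = 8/z (u(z) = 4/z + 4/z = 8/z)
-41*u(A)*(-30) = -328/1*(-30) = -328*(-30) = 9840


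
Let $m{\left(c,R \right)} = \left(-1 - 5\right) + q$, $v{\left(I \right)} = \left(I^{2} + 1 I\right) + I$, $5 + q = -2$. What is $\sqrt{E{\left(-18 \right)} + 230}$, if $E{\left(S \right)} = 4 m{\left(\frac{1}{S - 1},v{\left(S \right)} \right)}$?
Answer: $\sqrt{178} \approx 13.342$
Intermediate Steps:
$q = -7$ ($q = -5 - 2 = -7$)
$v{\left(I \right)} = I^{2} + 2 I$ ($v{\left(I \right)} = \left(I^{2} + I\right) + I = \left(I + I^{2}\right) + I = I^{2} + 2 I$)
$m{\left(c,R \right)} = -13$ ($m{\left(c,R \right)} = \left(-1 - 5\right) - 7 = -6 - 7 = -13$)
$E{\left(S \right)} = -52$ ($E{\left(S \right)} = 4 \left(-13\right) = -52$)
$\sqrt{E{\left(-18 \right)} + 230} = \sqrt{-52 + 230} = \sqrt{178}$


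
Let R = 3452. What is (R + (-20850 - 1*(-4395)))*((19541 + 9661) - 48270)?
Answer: 247941204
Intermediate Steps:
(R + (-20850 - 1*(-4395)))*((19541 + 9661) - 48270) = (3452 + (-20850 - 1*(-4395)))*((19541 + 9661) - 48270) = (3452 + (-20850 + 4395))*(29202 - 48270) = (3452 - 16455)*(-19068) = -13003*(-19068) = 247941204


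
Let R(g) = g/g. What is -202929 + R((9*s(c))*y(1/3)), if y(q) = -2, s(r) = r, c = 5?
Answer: -202928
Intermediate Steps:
R(g) = 1
-202929 + R((9*s(c))*y(1/3)) = -202929 + 1 = -202928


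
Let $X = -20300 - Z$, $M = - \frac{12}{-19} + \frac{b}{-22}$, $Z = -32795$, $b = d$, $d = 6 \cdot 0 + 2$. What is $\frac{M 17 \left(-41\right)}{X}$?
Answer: $- \frac{4633}{153615} \approx -0.03016$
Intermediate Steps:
$d = 2$ ($d = 0 + 2 = 2$)
$b = 2$
$M = \frac{113}{209}$ ($M = - \frac{12}{-19} + \frac{2}{-22} = \left(-12\right) \left(- \frac{1}{19}\right) + 2 \left(- \frac{1}{22}\right) = \frac{12}{19} - \frac{1}{11} = \frac{113}{209} \approx 0.54067$)
$X = 12495$ ($X = -20300 - -32795 = -20300 + 32795 = 12495$)
$\frac{M 17 \left(-41\right)}{X} = \frac{\frac{113}{209} \cdot 17 \left(-41\right)}{12495} = \frac{1921}{209} \left(-41\right) \frac{1}{12495} = \left(- \frac{78761}{209}\right) \frac{1}{12495} = - \frac{4633}{153615}$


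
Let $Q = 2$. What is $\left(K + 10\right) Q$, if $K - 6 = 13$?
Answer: $58$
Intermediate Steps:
$K = 19$ ($K = 6 + 13 = 19$)
$\left(K + 10\right) Q = \left(19 + 10\right) 2 = 29 \cdot 2 = 58$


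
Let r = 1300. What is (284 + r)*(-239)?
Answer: -378576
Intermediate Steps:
(284 + r)*(-239) = (284 + 1300)*(-239) = 1584*(-239) = -378576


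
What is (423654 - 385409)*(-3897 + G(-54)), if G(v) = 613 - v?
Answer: -123531350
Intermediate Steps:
(423654 - 385409)*(-3897 + G(-54)) = (423654 - 385409)*(-3897 + (613 - 1*(-54))) = 38245*(-3897 + (613 + 54)) = 38245*(-3897 + 667) = 38245*(-3230) = -123531350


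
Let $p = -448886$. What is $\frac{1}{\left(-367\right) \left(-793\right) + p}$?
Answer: $- \frac{1}{157855} \approx -6.3349 \cdot 10^{-6}$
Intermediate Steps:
$\frac{1}{\left(-367\right) \left(-793\right) + p} = \frac{1}{\left(-367\right) \left(-793\right) - 448886} = \frac{1}{291031 - 448886} = \frac{1}{-157855} = - \frac{1}{157855}$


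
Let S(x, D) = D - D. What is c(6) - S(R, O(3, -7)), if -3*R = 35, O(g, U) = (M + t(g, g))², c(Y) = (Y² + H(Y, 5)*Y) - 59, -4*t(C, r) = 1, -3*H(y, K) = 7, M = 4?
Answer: -37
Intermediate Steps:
H(y, K) = -7/3 (H(y, K) = -⅓*7 = -7/3)
t(C, r) = -¼ (t(C, r) = -¼*1 = -¼)
c(Y) = -59 + Y² - 7*Y/3 (c(Y) = (Y² - 7*Y/3) - 59 = -59 + Y² - 7*Y/3)
O(g, U) = 225/16 (O(g, U) = (4 - ¼)² = (15/4)² = 225/16)
R = -35/3 (R = -⅓*35 = -35/3 ≈ -11.667)
S(x, D) = 0
c(6) - S(R, O(3, -7)) = (-59 + 6² - 7/3*6) - 1*0 = (-59 + 36 - 14) + 0 = -37 + 0 = -37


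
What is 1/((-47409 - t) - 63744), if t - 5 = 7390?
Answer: -1/118548 ≈ -8.4354e-6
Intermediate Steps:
t = 7395 (t = 5 + 7390 = 7395)
1/((-47409 - t) - 63744) = 1/((-47409 - 1*7395) - 63744) = 1/((-47409 - 7395) - 63744) = 1/(-54804 - 63744) = 1/(-118548) = -1/118548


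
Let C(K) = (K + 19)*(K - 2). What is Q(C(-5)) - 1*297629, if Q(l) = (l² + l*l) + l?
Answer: -278519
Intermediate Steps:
C(K) = (-2 + K)*(19 + K) (C(K) = (19 + K)*(-2 + K) = (-2 + K)*(19 + K))
Q(l) = l + 2*l² (Q(l) = (l² + l²) + l = 2*l² + l = l + 2*l²)
Q(C(-5)) - 1*297629 = (-38 + (-5)² + 17*(-5))*(1 + 2*(-38 + (-5)² + 17*(-5))) - 1*297629 = (-38 + 25 - 85)*(1 + 2*(-38 + 25 - 85)) - 297629 = -98*(1 + 2*(-98)) - 297629 = -98*(1 - 196) - 297629 = -98*(-195) - 297629 = 19110 - 297629 = -278519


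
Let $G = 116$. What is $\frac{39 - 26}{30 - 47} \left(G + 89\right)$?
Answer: $- \frac{2665}{17} \approx -156.76$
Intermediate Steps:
$\frac{39 - 26}{30 - 47} \left(G + 89\right) = \frac{39 - 26}{30 - 47} \left(116 + 89\right) = \frac{13}{-17} \cdot 205 = 13 \left(- \frac{1}{17}\right) 205 = \left(- \frac{13}{17}\right) 205 = - \frac{2665}{17}$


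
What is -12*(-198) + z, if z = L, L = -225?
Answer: 2151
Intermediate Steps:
z = -225
-12*(-198) + z = -12*(-198) - 225 = 2376 - 225 = 2151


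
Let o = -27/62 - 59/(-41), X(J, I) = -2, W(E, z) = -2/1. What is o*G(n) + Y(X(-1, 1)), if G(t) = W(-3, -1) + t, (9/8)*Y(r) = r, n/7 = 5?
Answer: 716975/22878 ≈ 31.339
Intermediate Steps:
n = 35 (n = 7*5 = 35)
W(E, z) = -2 (W(E, z) = -2*1 = -2)
Y(r) = 8*r/9
G(t) = -2 + t
o = 2551/2542 (o = -27*1/62 - 59*(-1/41) = -27/62 + 59/41 = 2551/2542 ≈ 1.0035)
o*G(n) + Y(X(-1, 1)) = 2551*(-2 + 35)/2542 + (8/9)*(-2) = (2551/2542)*33 - 16/9 = 84183/2542 - 16/9 = 716975/22878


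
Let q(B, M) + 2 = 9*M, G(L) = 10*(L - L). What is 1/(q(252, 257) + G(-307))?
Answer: 1/2311 ≈ 0.00043271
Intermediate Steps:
G(L) = 0 (G(L) = 10*0 = 0)
q(B, M) = -2 + 9*M
1/(q(252, 257) + G(-307)) = 1/((-2 + 9*257) + 0) = 1/((-2 + 2313) + 0) = 1/(2311 + 0) = 1/2311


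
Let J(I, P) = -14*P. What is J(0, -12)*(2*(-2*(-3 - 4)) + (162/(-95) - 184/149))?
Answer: 59593296/14155 ≈ 4210.1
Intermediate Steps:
J(0, -12)*(2*(-2*(-3 - 4)) + (162/(-95) - 184/149)) = (-14*(-12))*(2*(-2*(-3 - 4)) + (162/(-95) - 184/149)) = 168*(2*(-2*(-7)) + (162*(-1/95) - 184*1/149)) = 168*(2*14 + (-162/95 - 184/149)) = 168*(28 - 41618/14155) = 168*(354722/14155) = 59593296/14155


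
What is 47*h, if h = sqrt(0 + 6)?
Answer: 47*sqrt(6) ≈ 115.13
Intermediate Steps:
h = sqrt(6) ≈ 2.4495
47*h = 47*sqrt(6)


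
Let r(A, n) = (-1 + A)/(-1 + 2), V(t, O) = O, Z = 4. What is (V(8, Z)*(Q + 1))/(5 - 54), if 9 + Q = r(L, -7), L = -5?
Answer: 8/7 ≈ 1.1429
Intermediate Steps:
r(A, n) = -1 + A (r(A, n) = (-1 + A)/1 = (-1 + A)*1 = -1 + A)
Q = -15 (Q = -9 + (-1 - 5) = -9 - 6 = -15)
(V(8, Z)*(Q + 1))/(5 - 54) = (4*(-15 + 1))/(5 - 54) = (4*(-14))/(-49) = -56*(-1/49) = 8/7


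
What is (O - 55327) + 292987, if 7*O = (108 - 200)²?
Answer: 1672084/7 ≈ 2.3887e+5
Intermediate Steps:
O = 8464/7 (O = (108 - 200)²/7 = (⅐)*(-92)² = (⅐)*8464 = 8464/7 ≈ 1209.1)
(O - 55327) + 292987 = (8464/7 - 55327) + 292987 = -378825/7 + 292987 = 1672084/7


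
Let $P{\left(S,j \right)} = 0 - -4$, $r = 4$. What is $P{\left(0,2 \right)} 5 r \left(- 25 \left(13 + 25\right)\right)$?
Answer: $-76000$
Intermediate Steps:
$P{\left(S,j \right)} = 4$ ($P{\left(S,j \right)} = 0 + 4 = 4$)
$P{\left(0,2 \right)} 5 r \left(- 25 \left(13 + 25\right)\right) = 4 \cdot 5 \cdot 4 \left(- 25 \left(13 + 25\right)\right) = 20 \cdot 4 \left(\left(-25\right) 38\right) = 80 \left(-950\right) = -76000$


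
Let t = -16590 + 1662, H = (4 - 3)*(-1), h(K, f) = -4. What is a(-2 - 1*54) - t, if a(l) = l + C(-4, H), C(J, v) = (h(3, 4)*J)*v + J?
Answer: 14852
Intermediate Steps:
H = -1 (H = 1*(-1) = -1)
C(J, v) = J - 4*J*v (C(J, v) = (-4*J)*v + J = -4*J*v + J = J - 4*J*v)
a(l) = -20 + l (a(l) = l - 4*(1 - 4*(-1)) = l - 4*(1 + 4) = l - 4*5 = l - 20 = -20 + l)
t = -14928
a(-2 - 1*54) - t = (-20 + (-2 - 1*54)) - 1*(-14928) = (-20 + (-2 - 54)) + 14928 = (-20 - 56) + 14928 = -76 + 14928 = 14852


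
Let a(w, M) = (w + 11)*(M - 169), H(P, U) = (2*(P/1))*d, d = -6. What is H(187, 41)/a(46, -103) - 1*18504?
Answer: -1406293/76 ≈ -18504.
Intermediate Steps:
H(P, U) = -12*P (H(P, U) = (2*(P/1))*(-6) = (2*(P*1))*(-6) = (2*P)*(-6) = -12*P)
a(w, M) = (-169 + M)*(11 + w) (a(w, M) = (11 + w)*(-169 + M) = (-169 + M)*(11 + w))
H(187, 41)/a(46, -103) - 1*18504 = (-12*187)/(-1859 - 169*46 + 11*(-103) - 103*46) - 1*18504 = -2244/(-1859 - 7774 - 1133 - 4738) - 18504 = -2244/(-15504) - 18504 = -2244*(-1/15504) - 18504 = 11/76 - 18504 = -1406293/76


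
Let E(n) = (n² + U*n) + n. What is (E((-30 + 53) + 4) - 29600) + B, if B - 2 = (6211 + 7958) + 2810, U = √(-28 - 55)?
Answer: -11863 + 27*I*√83 ≈ -11863.0 + 245.98*I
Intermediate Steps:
U = I*√83 (U = √(-83) = I*√83 ≈ 9.1104*I)
E(n) = n + n² + I*n*√83 (E(n) = (n² + (I*√83)*n) + n = (n² + I*n*√83) + n = n + n² + I*n*√83)
B = 16981 (B = 2 + ((6211 + 7958) + 2810) = 2 + (14169 + 2810) = 2 + 16979 = 16981)
(E((-30 + 53) + 4) - 29600) + B = (((-30 + 53) + 4)*(1 + ((-30 + 53) + 4) + I*√83) - 29600) + 16981 = ((23 + 4)*(1 + (23 + 4) + I*√83) - 29600) + 16981 = (27*(1 + 27 + I*√83) - 29600) + 16981 = (27*(28 + I*√83) - 29600) + 16981 = ((756 + 27*I*√83) - 29600) + 16981 = (-28844 + 27*I*√83) + 16981 = -11863 + 27*I*√83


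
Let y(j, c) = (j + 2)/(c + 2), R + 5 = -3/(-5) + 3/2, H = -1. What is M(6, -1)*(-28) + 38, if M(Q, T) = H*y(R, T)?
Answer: 64/5 ≈ 12.800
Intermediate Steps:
R = -29/10 (R = -5 + (-3/(-5) + 3/2) = -5 + (-3*(-⅕) + 3*(½)) = -5 + (⅗ + 3/2) = -5 + 21/10 = -29/10 ≈ -2.9000)
y(j, c) = (2 + j)/(2 + c)
M(Q, T) = 9/(10*(2 + T)) (M(Q, T) = -(2 - 29/10)/(2 + T) = -(-9)/((2 + T)*10) = -(-9)/(10*(2 + T)) = 9/(10*(2 + T)))
M(6, -1)*(-28) + 38 = (9/(10*(2 - 1)))*(-28) + 38 = ((9/10)/1)*(-28) + 38 = ((9/10)*1)*(-28) + 38 = (9/10)*(-28) + 38 = -126/5 + 38 = 64/5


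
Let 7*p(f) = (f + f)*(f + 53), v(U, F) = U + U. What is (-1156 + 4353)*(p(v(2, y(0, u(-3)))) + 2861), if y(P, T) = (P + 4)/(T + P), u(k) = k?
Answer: 65484151/7 ≈ 9.3549e+6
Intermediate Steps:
y(P, T) = (4 + P)/(P + T)
v(U, F) = 2*U
p(f) = 2*f*(53 + f)/7 (p(f) = ((f + f)*(f + 53))/7 = ((2*f)*(53 + f))/7 = (2*f*(53 + f))/7 = 2*f*(53 + f)/7)
(-1156 + 4353)*(p(v(2, y(0, u(-3)))) + 2861) = (-1156 + 4353)*(2*(2*2)*(53 + 2*2)/7 + 2861) = 3197*((2/7)*4*(53 + 4) + 2861) = 3197*((2/7)*4*57 + 2861) = 3197*(456/7 + 2861) = 3197*(20483/7) = 65484151/7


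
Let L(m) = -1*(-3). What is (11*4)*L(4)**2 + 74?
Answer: 470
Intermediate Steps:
L(m) = 3
(11*4)*L(4)**2 + 74 = (11*4)*3**2 + 74 = 44*9 + 74 = 396 + 74 = 470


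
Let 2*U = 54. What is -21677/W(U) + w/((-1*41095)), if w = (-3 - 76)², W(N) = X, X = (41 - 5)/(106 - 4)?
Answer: -15143914801/246570 ≈ -61418.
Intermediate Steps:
U = 27 (U = (½)*54 = 27)
X = 6/17 (X = 36/102 = 36*(1/102) = 6/17 ≈ 0.35294)
W(N) = 6/17
w = 6241 (w = (-79)² = 6241)
-21677/W(U) + w/((-1*41095)) = -21677/6/17 + 6241/((-1*41095)) = -21677*17/6 + 6241/(-41095) = -368509/6 + 6241*(-1/41095) = -368509/6 - 6241/41095 = -15143914801/246570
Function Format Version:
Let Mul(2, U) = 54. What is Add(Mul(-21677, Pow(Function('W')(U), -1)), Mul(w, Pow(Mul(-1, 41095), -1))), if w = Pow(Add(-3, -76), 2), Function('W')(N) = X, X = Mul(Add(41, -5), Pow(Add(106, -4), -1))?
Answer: Rational(-15143914801, 246570) ≈ -61418.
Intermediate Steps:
U = 27 (U = Mul(Rational(1, 2), 54) = 27)
X = Rational(6, 17) (X = Mul(36, Pow(102, -1)) = Mul(36, Rational(1, 102)) = Rational(6, 17) ≈ 0.35294)
Function('W')(N) = Rational(6, 17)
w = 6241 (w = Pow(-79, 2) = 6241)
Add(Mul(-21677, Pow(Function('W')(U), -1)), Mul(w, Pow(Mul(-1, 41095), -1))) = Add(Mul(-21677, Pow(Rational(6, 17), -1)), Mul(6241, Pow(Mul(-1, 41095), -1))) = Add(Mul(-21677, Rational(17, 6)), Mul(6241, Pow(-41095, -1))) = Add(Rational(-368509, 6), Mul(6241, Rational(-1, 41095))) = Add(Rational(-368509, 6), Rational(-6241, 41095)) = Rational(-15143914801, 246570)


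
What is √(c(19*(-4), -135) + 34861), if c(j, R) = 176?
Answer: 3*√3893 ≈ 187.18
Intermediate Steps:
√(c(19*(-4), -135) + 34861) = √(176 + 34861) = √35037 = 3*√3893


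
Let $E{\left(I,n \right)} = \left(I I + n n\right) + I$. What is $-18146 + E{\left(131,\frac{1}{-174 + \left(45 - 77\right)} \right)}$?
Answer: $- \frac{36240343}{42436} \approx -854.0$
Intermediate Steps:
$E{\left(I,n \right)} = I + I^{2} + n^{2}$ ($E{\left(I,n \right)} = \left(I^{2} + n^{2}\right) + I = I + I^{2} + n^{2}$)
$-18146 + E{\left(131,\frac{1}{-174 + \left(45 - 77\right)} \right)} = -18146 + \left(131 + 131^{2} + \left(\frac{1}{-174 + \left(45 - 77\right)}\right)^{2}\right) = -18146 + \left(131 + 17161 + \left(\frac{1}{-174 - 32}\right)^{2}\right) = -18146 + \left(131 + 17161 + \left(\frac{1}{-206}\right)^{2}\right) = -18146 + \left(131 + 17161 + \left(- \frac{1}{206}\right)^{2}\right) = -18146 + \left(131 + 17161 + \frac{1}{42436}\right) = -18146 + \frac{733803313}{42436} = - \frac{36240343}{42436}$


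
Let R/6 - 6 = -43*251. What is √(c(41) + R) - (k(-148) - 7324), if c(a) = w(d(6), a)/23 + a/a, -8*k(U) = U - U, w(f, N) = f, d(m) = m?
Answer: 7324 + I*√34237271/23 ≈ 7324.0 + 254.4*I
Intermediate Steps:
R = -64722 (R = 36 + 6*(-43*251) = 36 + 6*(-10793) = 36 - 64758 = -64722)
k(U) = 0 (k(U) = -(U - U)/8 = -⅛*0 = 0)
c(a) = 29/23 (c(a) = 6/23 + a/a = 6*(1/23) + 1 = 6/23 + 1 = 29/23)
√(c(41) + R) - (k(-148) - 7324) = √(29/23 - 64722) - (0 - 7324) = √(-1488577/23) - 1*(-7324) = I*√34237271/23 + 7324 = 7324 + I*√34237271/23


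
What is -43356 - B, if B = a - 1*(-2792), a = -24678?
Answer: -21470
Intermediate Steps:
B = -21886 (B = -24678 - 1*(-2792) = -24678 + 2792 = -21886)
-43356 - B = -43356 - 1*(-21886) = -43356 + 21886 = -21470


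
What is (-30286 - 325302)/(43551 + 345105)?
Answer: -88897/97164 ≈ -0.91492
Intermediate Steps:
(-30286 - 325302)/(43551 + 345105) = -355588/388656 = -355588*1/388656 = -88897/97164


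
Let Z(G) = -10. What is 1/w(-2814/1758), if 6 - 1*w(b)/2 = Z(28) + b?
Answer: 293/10314 ≈ 0.028408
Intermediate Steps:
w(b) = 32 - 2*b (w(b) = 12 - 2*(-10 + b) = 12 + (20 - 2*b) = 32 - 2*b)
1/w(-2814/1758) = 1/(32 - (-5628)/1758) = 1/(32 - 2*(-469/293)) = 1/(32 + 938/293) = 1/(10314/293) = 293/10314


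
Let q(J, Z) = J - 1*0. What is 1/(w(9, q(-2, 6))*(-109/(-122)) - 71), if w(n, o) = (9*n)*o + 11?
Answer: -122/25121 ≈ -0.0048565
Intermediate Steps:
q(J, Z) = J (q(J, Z) = J + 0 = J)
w(n, o) = 11 + 9*n*o (w(n, o) = 9*n*o + 11 = 11 + 9*n*o)
1/(w(9, q(-2, 6))*(-109/(-122)) - 71) = 1/((11 + 9*9*(-2))*(-109/(-122)) - 71) = 1/((11 - 162)*(-109*(-1/122)) - 71) = 1/(-151*109/122 - 71) = 1/(-16459/122 - 71) = 1/(-25121/122) = -122/25121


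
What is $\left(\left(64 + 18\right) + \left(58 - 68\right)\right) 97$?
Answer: $6984$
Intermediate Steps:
$\left(\left(64 + 18\right) + \left(58 - 68\right)\right) 97 = \left(82 + \left(58 - 68\right)\right) 97 = \left(82 - 10\right) 97 = 72 \cdot 97 = 6984$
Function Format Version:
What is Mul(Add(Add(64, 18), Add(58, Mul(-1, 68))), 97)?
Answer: 6984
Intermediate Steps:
Mul(Add(Add(64, 18), Add(58, Mul(-1, 68))), 97) = Mul(Add(82, Add(58, -68)), 97) = Mul(Add(82, -10), 97) = Mul(72, 97) = 6984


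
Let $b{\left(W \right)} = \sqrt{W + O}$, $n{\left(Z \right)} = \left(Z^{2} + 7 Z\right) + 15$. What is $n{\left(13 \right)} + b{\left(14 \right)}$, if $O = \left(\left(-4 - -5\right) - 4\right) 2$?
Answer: $275 + 2 \sqrt{2} \approx 277.83$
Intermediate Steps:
$O = -6$ ($O = \left(\left(-4 + 5\right) - 4\right) 2 = \left(1 - 4\right) 2 = \left(-3\right) 2 = -6$)
$n{\left(Z \right)} = 15 + Z^{2} + 7 Z$
$b{\left(W \right)} = \sqrt{-6 + W}$ ($b{\left(W \right)} = \sqrt{W - 6} = \sqrt{-6 + W}$)
$n{\left(13 \right)} + b{\left(14 \right)} = \left(15 + 13^{2} + 7 \cdot 13\right) + \sqrt{-6 + 14} = \left(15 + 169 + 91\right) + \sqrt{8} = 275 + 2 \sqrt{2}$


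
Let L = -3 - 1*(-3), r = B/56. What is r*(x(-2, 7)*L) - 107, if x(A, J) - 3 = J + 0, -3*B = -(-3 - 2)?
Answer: -107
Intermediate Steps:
B = -5/3 (B = -(-1)*(-3 - 2)/3 = -(-1)*(-5)/3 = -⅓*5 = -5/3 ≈ -1.6667)
r = -5/168 (r = -5/3/56 = -5/3*1/56 = -5/168 ≈ -0.029762)
x(A, J) = 3 + J (x(A, J) = 3 + (J + 0) = 3 + J)
L = 0 (L = -3 + 3 = 0)
r*(x(-2, 7)*L) - 107 = -5*(3 + 7)*0/168 - 107 = -25*0/84 - 107 = -5/168*0 - 107 = 0 - 107 = -107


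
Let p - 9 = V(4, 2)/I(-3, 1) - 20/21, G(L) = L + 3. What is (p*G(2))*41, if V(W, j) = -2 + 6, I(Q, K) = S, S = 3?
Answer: 40385/21 ≈ 1923.1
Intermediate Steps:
I(Q, K) = 3
V(W, j) = 4
G(L) = 3 + L
p = 197/21 (p = 9 + (4/3 - 20/21) = 9 + 8/21 = 197/21 ≈ 9.3810)
(p*G(2))*41 = (197*(3 + 2)/21)*41 = ((197/21)*5)*41 = (985/21)*41 = 40385/21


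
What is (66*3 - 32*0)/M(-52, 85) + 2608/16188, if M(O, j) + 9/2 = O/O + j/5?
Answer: 60008/4047 ≈ 14.828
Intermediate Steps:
M(O, j) = -7/2 + j/5 (M(O, j) = -9/2 + (O/O + j/5) = -9/2 + (1 + j*(⅕)) = -9/2 + (1 + j/5) = -7/2 + j/5)
(66*3 - 32*0)/M(-52, 85) + 2608/16188 = (66*3 - 32*0)/(-7/2 + (⅕)*85) + 2608/16188 = (198 + 0)/(-7/2 + 17) + 2608*(1/16188) = 198/(27/2) + 652/4047 = 198*(2/27) + 652/4047 = 44/3 + 652/4047 = 60008/4047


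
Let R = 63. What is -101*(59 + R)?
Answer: -12322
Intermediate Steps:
-101*(59 + R) = -101*(59 + 63) = -101*122 = -12322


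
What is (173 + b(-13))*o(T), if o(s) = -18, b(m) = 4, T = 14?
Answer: -3186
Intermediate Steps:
(173 + b(-13))*o(T) = (173 + 4)*(-18) = 177*(-18) = -3186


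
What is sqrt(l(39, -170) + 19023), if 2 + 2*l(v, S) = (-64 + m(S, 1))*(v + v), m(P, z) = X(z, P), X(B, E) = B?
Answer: sqrt(16565) ≈ 128.71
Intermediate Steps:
m(P, z) = z
l(v, S) = -1 - 63*v (l(v, S) = -1 + ((-64 + 1)*(v + v))/2 = -1 + (-126*v)/2 = -1 - 63*v)
sqrt(l(39, -170) + 19023) = sqrt((-1 - 63*39) + 19023) = sqrt((-1 - 2457) + 19023) = sqrt(-2458 + 19023) = sqrt(16565)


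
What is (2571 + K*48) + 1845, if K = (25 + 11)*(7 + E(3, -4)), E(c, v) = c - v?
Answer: 28608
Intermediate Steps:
K = 504 (K = (25 + 11)*(7 + (3 - 1*(-4))) = 36*(7 + (3 + 4)) = 36*(7 + 7) = 36*14 = 504)
(2571 + K*48) + 1845 = (2571 + 504*48) + 1845 = (2571 + 24192) + 1845 = 26763 + 1845 = 28608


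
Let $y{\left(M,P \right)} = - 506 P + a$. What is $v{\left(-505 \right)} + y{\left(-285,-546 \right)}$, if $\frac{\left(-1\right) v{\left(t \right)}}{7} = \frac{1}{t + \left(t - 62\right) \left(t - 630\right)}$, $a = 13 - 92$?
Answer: $\frac{177605718873}{643040} \approx 2.762 \cdot 10^{5}$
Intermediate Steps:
$a = -79$
$y{\left(M,P \right)} = -79 - 506 P$ ($y{\left(M,P \right)} = - 506 P - 79 = -79 - 506 P$)
$v{\left(t \right)} = - \frac{7}{t + \left(-630 + t\right) \left(-62 + t\right)}$ ($v{\left(t \right)} = - \frac{7}{t + \left(t - 62\right) \left(t - 630\right)} = - \frac{7}{t + \left(-62 + t\right) \left(-630 + t\right)} = - \frac{7}{t + \left(-630 + t\right) \left(-62 + t\right)}$)
$v{\left(-505 \right)} + y{\left(-285,-546 \right)} = - \frac{7}{39060 + \left(-505\right)^{2} - -348955} - -276197 = - \frac{7}{39060 + 255025 + 348955} + \left(-79 + 276276\right) = - \frac{7}{643040} + 276197 = \frac{177605718873}{643040}$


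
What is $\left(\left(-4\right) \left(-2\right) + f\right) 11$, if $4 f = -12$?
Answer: $55$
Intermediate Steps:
$f = -3$ ($f = \frac{1}{4} \left(-12\right) = -3$)
$\left(\left(-4\right) \left(-2\right) + f\right) 11 = \left(\left(-4\right) \left(-2\right) - 3\right) 11 = \left(8 - 3\right) 11 = 5 \cdot 11 = 55$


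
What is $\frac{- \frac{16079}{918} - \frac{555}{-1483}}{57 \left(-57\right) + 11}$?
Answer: $\frac{23335667}{4408193772} \approx 0.0052937$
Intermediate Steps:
$\frac{- \frac{16079}{918} - \frac{555}{-1483}}{57 \left(-57\right) + 11} = \frac{\left(-16079\right) \frac{1}{918} - - \frac{555}{1483}}{-3249 + 11} = \frac{- \frac{16079}{918} + \frac{555}{1483}}{-3238} = \left(- \frac{23335667}{1361394}\right) \left(- \frac{1}{3238}\right) = \frac{23335667}{4408193772}$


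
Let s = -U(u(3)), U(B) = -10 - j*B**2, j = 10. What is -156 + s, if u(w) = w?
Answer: -56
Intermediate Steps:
U(B) = -10 - 10*B**2
s = 100 (s = -(-10 - 10*3**2) = -(-10 - 10*9) = -(-10 - 90) = -1*(-100) = 100)
-156 + s = -156 + 100 = -56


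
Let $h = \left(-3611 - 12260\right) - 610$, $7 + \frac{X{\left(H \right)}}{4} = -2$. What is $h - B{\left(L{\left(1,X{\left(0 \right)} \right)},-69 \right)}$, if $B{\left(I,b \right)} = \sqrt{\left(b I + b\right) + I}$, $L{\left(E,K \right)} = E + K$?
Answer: $-16481 - \sqrt{2311} \approx -16529.0$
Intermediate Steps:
$X{\left(H \right)} = -36$ ($X{\left(H \right)} = -28 + 4 \left(-2\right) = -28 - 8 = -36$)
$B{\left(I,b \right)} = \sqrt{I + b + I b}$ ($B{\left(I,b \right)} = \sqrt{\left(I b + b\right) + I} = \sqrt{\left(b + I b\right) + I} = \sqrt{I + b + I b}$)
$h = -16481$ ($h = -15871 - 610 = -16481$)
$h - B{\left(L{\left(1,X{\left(0 \right)} \right)},-69 \right)} = -16481 - \sqrt{\left(1 - 36\right) - 69 + \left(1 - 36\right) \left(-69\right)} = -16481 - \sqrt{-35 - 69 - -2415} = -16481 - \sqrt{-35 - 69 + 2415} = -16481 - \sqrt{2311}$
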